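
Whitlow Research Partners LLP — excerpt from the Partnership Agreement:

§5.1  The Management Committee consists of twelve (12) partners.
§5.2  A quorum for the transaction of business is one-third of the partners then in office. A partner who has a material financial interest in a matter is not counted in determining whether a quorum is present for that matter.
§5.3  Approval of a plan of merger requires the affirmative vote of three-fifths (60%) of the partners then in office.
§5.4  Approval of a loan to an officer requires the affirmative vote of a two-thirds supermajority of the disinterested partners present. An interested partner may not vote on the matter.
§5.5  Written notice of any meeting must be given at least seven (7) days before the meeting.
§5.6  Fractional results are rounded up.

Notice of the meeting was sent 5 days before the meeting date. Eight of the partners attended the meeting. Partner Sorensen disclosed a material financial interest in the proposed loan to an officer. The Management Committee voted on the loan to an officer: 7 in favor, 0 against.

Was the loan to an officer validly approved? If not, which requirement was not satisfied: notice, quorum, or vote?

Notice: 5 days given; 7 required (5 < 7). Not satisfied.
Quorum: 8 present, but the 1 interested partner does not count, leaving 7. Quorum is 4. Satisfied.
Vote: the loan to an officer requires two-thirds of the disinterested partners present (8 − 1 = 7). 2/3 of 7 = 4.67, rounded up to 5, so 5 affirmative votes are needed; 7 voted in favor. Satisfied.

Invalid — notice requirement not satisfied.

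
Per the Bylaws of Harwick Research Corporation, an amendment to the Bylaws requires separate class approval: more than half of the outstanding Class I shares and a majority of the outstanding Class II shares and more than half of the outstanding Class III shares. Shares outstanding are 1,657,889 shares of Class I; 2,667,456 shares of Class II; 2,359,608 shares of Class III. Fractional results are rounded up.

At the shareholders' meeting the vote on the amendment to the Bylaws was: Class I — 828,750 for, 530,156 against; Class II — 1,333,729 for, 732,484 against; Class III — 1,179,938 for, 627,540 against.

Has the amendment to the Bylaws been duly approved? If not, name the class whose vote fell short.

Not approved — the Class I shares did not give the required vote.

Class I: a majority of 1657889 is 828945; 828,945 required, 828,750 in favor — not approved.
Class II: a majority of 2667456 is 1333729; 1,333,729 required, 1,333,729 in favor — approved.
Class III: a majority of 2359608 is 1179805; 1,179,805 required, 1,179,938 in favor — approved.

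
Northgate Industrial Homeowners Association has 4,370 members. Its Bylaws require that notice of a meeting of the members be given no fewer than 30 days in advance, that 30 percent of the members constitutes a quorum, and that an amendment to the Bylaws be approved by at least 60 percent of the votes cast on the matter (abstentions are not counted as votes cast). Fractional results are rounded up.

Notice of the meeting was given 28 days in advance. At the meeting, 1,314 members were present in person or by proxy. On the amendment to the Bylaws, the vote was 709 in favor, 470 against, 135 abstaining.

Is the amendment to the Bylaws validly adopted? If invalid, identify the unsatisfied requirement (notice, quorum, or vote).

Notice: 28 days given; 30 required. Not satisfied.
Quorum: 30% of 4,370 = 1,311; 1,314 present. Satisfied.
Vote: requires three-fifths of the votes cast (1,314 − 135 abstaining = 1,179); 3/5 of 1179 = 707.40, rounded up to 708, so 708 needed; 709 in favor. Satisfied.

Invalid — notice requirement not satisfied.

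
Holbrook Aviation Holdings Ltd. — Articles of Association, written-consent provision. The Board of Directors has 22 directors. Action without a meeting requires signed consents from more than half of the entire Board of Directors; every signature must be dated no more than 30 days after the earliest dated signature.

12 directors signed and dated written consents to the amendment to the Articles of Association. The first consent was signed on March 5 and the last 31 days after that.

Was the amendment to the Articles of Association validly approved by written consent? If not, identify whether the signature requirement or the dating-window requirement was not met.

Not effective — dating-window requirement not satisfied.

Signatures required: more than half of 22 — a majority of 22 is 12, so 12 needed; 12 signed. Sufficient.
Dating window: the latest signature is 31 days after the earliest; the limit is 30 days. Outside the window.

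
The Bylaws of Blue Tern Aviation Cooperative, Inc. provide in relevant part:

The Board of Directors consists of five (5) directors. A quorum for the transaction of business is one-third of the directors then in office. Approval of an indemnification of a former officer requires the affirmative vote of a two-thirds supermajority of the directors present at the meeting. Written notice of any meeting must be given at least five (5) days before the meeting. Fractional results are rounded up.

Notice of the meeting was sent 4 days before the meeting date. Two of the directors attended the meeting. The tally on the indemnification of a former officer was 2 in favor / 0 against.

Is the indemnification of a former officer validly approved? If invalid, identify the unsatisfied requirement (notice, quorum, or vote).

Invalid — notice requirement not satisfied.

Notice: 4 days given; 5 required (4 < 5). Not satisfied.
Quorum: 2 present; quorum is 2. Satisfied.
Vote: the indemnification of a former officer requires two-thirds of the directors present (2). 2/3 of 2 = 1.33, rounded up to 2, so 2 affirmative votes are needed; 2 voted in favor. Satisfied.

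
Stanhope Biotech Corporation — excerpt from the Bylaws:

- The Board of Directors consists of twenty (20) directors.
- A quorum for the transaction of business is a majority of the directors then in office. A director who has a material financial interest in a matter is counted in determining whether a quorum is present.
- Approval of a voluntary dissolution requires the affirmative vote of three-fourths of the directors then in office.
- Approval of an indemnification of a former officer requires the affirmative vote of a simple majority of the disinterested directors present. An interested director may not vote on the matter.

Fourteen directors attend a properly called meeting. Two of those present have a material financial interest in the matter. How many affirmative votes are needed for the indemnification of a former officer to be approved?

7

The indemnification of a former officer requires a majority of the disinterested directors present (14 − 2 = 12).
A majority of 12 is 7.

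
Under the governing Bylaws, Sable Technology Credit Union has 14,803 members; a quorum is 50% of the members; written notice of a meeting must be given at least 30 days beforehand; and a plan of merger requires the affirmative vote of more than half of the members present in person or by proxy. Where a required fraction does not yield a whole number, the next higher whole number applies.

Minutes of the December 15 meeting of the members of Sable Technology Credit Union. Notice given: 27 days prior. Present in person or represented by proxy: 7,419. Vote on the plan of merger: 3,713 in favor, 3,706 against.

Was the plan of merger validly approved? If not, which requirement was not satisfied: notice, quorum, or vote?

Invalid — notice requirement not satisfied.

Notice: 27 days given; 30 required. Not satisfied.
Quorum: 50% of 14,803 = 7,401.50, rounded up to 7,402; 7,419 present. Satisfied.
Vote: requires a majority of those present (7,419); a majority of 7419 is 3710, so 3,710 needed; 3,713 in favor. Satisfied.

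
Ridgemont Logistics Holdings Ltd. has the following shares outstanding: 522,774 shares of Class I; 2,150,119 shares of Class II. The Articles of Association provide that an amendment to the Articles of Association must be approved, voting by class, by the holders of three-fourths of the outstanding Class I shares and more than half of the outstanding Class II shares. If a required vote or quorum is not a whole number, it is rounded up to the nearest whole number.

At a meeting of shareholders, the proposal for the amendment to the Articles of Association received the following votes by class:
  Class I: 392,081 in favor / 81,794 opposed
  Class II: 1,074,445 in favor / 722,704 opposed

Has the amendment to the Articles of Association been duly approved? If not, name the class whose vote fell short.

Class I: 3/4 of 522774 = 392080.50, rounded up to 392081; 392,081 required, 392,081 in favor — approved.
Class II: a majority of 2150119 is 1075060; 1,075,060 required, 1,074,445 in favor — not approved.

Not approved — the Class II shares did not give the required vote.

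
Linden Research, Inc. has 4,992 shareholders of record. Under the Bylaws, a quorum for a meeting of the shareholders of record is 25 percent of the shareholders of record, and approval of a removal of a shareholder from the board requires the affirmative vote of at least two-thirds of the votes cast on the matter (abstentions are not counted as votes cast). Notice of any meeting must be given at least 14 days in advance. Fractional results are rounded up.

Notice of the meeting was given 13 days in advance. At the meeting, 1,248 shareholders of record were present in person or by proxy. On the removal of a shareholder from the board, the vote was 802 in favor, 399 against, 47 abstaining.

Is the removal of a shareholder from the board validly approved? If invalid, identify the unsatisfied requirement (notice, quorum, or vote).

Notice: 13 days given; 14 required. Not satisfied.
Quorum: 25% of 4,992 = 1,248; 1,248 present. Satisfied.
Vote: requires two-thirds of the votes cast (1,248 − 47 abstaining = 1,201); 2/3 of 1201 = 800.67, rounded up to 801, so 801 needed; 802 in favor. Satisfied.

Invalid — notice requirement not satisfied.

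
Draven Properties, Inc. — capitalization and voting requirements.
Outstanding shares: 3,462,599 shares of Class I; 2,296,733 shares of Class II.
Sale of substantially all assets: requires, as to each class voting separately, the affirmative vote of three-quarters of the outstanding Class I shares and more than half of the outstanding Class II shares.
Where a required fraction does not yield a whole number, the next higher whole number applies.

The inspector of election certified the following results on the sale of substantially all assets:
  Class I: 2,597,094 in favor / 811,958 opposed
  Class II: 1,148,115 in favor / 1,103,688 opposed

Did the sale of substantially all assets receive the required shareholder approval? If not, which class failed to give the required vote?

Class I: 3/4 of 3462599 = 2596949.25, rounded up to 2596950; 2,596,950 required, 2,597,094 in favor — approved.
Class II: a majority of 2296733 is 1148367; 1,148,367 required, 1,148,115 in favor — not approved.

Not approved — the Class II shares did not give the required vote.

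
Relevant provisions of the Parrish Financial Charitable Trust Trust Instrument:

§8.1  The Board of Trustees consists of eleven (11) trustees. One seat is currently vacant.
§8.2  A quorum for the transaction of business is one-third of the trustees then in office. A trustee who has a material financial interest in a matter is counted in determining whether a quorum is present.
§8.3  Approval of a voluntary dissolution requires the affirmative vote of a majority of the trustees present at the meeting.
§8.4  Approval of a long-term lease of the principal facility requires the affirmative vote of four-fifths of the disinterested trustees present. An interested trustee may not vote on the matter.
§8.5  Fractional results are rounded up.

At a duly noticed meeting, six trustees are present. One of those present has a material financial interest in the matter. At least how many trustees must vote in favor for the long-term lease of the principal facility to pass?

4

The long-term lease of the principal facility requires four-fifths of the disinterested trustees present (6 − 1 = 5).
4/5 of 5 = 4.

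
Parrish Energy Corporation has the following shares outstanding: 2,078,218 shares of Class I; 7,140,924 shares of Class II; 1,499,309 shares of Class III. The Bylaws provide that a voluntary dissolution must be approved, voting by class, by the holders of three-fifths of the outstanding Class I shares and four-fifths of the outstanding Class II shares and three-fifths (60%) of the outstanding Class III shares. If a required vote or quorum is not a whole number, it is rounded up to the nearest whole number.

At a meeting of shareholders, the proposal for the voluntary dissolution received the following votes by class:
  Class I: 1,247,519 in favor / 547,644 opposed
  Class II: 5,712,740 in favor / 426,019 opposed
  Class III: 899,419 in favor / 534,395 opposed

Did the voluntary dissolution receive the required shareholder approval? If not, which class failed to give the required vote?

Not approved — the Class III shares did not give the required vote.

Class I: 3/5 of 2078218 = 1246930.80, rounded up to 1246931; 1,246,931 required, 1,247,519 in favor — approved.
Class II: 4/5 of 7140924 = 5712739.20, rounded up to 5712740; 5,712,740 required, 5,712,740 in favor — approved.
Class III: 3/5 of 1499309 = 899585.40, rounded up to 899586; 899,586 required, 899,419 in favor — not approved.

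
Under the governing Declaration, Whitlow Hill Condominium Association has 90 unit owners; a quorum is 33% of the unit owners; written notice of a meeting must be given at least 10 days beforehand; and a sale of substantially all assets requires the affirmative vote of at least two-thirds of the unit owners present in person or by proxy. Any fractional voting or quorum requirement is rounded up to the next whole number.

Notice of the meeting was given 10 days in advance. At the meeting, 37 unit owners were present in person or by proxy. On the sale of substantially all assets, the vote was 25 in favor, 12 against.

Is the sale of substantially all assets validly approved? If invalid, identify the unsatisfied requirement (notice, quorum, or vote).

Notice: 10 days given; 10 required. Satisfied.
Quorum: 33% of 90 = 29.70, rounded up to 30; 37 present. Satisfied.
Vote: requires two-thirds of those present (37); 2/3 of 37 = 24.67, rounded up to 25, so 25 needed; 25 in favor. Satisfied.

Valid — all requirements satisfied.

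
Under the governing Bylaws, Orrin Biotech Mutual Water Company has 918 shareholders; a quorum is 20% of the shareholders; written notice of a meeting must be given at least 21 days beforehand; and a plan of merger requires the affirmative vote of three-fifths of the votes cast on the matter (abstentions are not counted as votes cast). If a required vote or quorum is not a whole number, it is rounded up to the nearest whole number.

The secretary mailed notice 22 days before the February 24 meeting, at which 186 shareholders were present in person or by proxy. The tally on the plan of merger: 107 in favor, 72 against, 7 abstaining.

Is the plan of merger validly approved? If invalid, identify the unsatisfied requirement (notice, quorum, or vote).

Invalid — vote requirement not satisfied.

Notice: 22 days given; 21 required. Satisfied.
Quorum: 20% of 918 = 183.60, rounded up to 184; 186 present. Satisfied.
Vote: requires three-fifths of the votes cast (186 − 7 abstaining = 179); 3/5 of 179 = 107.40, rounded up to 108, so 108 needed; 107 in favor. Not satisfied.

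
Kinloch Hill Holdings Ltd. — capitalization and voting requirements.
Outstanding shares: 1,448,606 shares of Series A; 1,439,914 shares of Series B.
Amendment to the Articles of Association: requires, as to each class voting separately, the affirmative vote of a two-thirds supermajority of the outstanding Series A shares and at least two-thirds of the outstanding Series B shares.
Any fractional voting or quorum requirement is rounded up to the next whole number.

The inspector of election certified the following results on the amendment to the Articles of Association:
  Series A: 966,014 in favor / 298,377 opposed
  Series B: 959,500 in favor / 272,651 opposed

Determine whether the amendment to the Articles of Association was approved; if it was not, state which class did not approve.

Not approved — the Series B shares did not give the required vote.

Series A: 2/3 of 1448606 = 965737.33, rounded up to 965738; 965,738 required, 966,014 in favor — approved.
Series B: 2/3 of 1439914 = 959942.67, rounded up to 959943; 959,943 required, 959,500 in favor — not approved.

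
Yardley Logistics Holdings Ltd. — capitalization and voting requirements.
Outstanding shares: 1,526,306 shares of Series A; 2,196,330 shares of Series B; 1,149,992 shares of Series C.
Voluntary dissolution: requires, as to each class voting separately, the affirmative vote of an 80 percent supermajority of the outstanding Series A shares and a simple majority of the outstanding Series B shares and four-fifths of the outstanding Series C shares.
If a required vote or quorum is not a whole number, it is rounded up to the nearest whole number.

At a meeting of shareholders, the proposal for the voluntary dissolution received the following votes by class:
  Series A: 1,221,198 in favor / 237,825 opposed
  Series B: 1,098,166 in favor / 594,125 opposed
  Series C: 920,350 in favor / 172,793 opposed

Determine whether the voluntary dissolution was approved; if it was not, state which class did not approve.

Approved — every class gave the required vote.

Series A: 4/5 of 1526306 = 1221044.80, rounded up to 1221045; 1,221,045 required, 1,221,198 in favor — approved.
Series B: a majority of 2196330 is 1098166; 1,098,166 required, 1,098,166 in favor — approved.
Series C: 4/5 of 1149992 = 919993.60, rounded up to 919994; 919,994 required, 920,350 in favor — approved.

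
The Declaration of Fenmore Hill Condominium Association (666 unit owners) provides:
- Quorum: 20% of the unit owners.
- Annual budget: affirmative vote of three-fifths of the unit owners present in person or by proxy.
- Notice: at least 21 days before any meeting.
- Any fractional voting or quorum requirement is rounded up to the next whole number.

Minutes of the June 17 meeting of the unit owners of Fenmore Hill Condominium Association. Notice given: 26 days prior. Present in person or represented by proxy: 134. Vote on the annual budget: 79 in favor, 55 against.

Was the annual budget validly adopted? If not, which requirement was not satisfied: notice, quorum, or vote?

Notice: 26 days given; 21 required. Satisfied.
Quorum: 20% of 666 = 133.20, rounded up to 134; 134 present. Satisfied.
Vote: requires three-fifths of those present (134); 3/5 of 134 = 80.40, rounded up to 81, so 81 needed; 79 in favor. Not satisfied.

Invalid — vote requirement not satisfied.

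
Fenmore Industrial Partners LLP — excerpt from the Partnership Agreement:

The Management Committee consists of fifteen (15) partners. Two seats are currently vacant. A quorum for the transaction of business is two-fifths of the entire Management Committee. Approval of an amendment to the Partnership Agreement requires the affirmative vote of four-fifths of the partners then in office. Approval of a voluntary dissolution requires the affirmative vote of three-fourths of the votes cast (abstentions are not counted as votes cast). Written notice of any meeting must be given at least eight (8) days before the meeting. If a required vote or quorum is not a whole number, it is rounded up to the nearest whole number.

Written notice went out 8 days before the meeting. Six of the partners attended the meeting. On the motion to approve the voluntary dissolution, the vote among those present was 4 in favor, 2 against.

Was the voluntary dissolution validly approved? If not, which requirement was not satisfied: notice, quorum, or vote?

Notice: 8 days given; 8 required (8 ≥ 8). Satisfied.
Quorum: 6 present; quorum is 6. Satisfied.
Vote: the voluntary dissolution requires three-fourths of the votes cast (6). 3/4 of 6 = 4.50, rounded up to 5, so 5 affirmative votes are needed; 4 voted in favor. Not satisfied.

Invalid — vote requirement not satisfied.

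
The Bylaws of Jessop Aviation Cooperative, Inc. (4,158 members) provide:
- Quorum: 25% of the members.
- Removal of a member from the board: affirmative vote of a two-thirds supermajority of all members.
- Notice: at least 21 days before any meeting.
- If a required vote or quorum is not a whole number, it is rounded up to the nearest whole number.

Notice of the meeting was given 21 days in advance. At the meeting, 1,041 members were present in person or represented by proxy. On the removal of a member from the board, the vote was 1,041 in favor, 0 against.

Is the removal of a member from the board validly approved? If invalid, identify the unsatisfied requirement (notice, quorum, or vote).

Notice: 21 days given; 21 required. Satisfied.
Quorum: 25% of 4,158 = 1,039.50, rounded up to 1,040; 1,041 present. Satisfied.
Vote: requires two-thirds of all members (4,158); 2/3 of 4158 = 2772, so 2,772 needed; 1,041 in favor. Not satisfied.

Invalid — vote requirement not satisfied.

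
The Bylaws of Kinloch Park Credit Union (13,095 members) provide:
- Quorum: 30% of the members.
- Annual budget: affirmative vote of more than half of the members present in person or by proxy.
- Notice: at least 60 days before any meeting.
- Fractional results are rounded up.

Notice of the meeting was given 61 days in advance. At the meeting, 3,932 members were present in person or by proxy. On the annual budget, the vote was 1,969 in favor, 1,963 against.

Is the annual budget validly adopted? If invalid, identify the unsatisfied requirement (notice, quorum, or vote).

Valid — all requirements satisfied.

Notice: 61 days given; 60 required. Satisfied.
Quorum: 30% of 13,095 = 3,928.50, rounded up to 3,929; 3,932 present. Satisfied.
Vote: requires a majority of those present (3,932); a majority of 3932 is 1967, so 1,967 needed; 1,969 in favor. Satisfied.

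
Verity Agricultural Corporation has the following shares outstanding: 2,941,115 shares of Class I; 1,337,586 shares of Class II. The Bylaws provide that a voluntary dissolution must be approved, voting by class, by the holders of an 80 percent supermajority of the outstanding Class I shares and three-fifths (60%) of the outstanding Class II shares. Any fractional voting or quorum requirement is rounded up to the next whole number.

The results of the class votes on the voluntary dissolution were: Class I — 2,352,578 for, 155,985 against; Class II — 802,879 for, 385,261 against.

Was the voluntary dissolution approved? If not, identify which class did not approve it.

Not approved — the Class I shares did not give the required vote.

Class I: 4/5 of 2941115 = 2352892; 2,352,892 required, 2,352,578 in favor — not approved.
Class II: 3/5 of 1337586 = 802551.60, rounded up to 802552; 802,552 required, 802,879 in favor — approved.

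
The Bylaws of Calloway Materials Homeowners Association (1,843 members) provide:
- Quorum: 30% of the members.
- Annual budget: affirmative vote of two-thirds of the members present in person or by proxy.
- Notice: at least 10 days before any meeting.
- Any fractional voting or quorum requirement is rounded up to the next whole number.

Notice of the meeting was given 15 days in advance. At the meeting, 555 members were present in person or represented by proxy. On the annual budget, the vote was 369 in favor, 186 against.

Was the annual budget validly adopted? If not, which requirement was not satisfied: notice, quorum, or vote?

Invalid — vote requirement not satisfied.

Notice: 15 days given; 10 required. Satisfied.
Quorum: 30% of 1,843 = 552.90, rounded up to 553; 555 present. Satisfied.
Vote: requires two-thirds of those present (555); 2/3 of 555 = 370, so 370 needed; 369 in favor. Not satisfied.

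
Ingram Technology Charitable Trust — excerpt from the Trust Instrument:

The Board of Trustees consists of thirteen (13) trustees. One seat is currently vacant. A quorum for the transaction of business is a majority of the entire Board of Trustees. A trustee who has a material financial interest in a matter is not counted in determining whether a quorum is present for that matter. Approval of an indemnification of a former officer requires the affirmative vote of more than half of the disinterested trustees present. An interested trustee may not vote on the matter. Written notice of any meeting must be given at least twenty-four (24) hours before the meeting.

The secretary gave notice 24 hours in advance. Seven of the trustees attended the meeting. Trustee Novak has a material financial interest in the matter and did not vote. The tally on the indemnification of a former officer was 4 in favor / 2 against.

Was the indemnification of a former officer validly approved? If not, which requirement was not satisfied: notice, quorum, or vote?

Notice: 24 hours given; 24 required (24 ≥ 24). Satisfied.
Quorum: 7 present, but the 1 interested trustee does not count, leaving 6. Quorum is 7. Not satisfied.
Vote: the indemnification of a former officer requires a majority of the disinterested trustees present (7 − 1 = 6). A majority of 6 is 4, so 4 affirmative votes are needed; 4 voted in favor. Satisfied. (Moot — without a quorum no business can be validly transacted.)

Invalid — quorum requirement not satisfied.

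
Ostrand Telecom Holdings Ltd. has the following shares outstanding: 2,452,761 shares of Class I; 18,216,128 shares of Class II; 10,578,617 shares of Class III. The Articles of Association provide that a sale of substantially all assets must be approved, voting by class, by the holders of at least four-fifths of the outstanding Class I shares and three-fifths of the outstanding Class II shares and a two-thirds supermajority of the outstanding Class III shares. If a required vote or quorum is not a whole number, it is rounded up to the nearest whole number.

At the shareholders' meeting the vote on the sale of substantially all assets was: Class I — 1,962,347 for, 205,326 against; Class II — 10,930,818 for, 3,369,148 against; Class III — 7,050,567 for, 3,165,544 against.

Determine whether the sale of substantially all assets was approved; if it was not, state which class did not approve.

Not approved — the Class III shares did not give the required vote.

Class I: 4/5 of 2452761 = 1962208.80, rounded up to 1962209; 1,962,209 required, 1,962,347 in favor — approved.
Class II: 3/5 of 18216128 = 10929676.80, rounded up to 10929677; 10,929,677 required, 10,930,818 in favor — approved.
Class III: 2/3 of 10578617 = 7052411.33, rounded up to 7052412; 7,052,412 required, 7,050,567 in favor — not approved.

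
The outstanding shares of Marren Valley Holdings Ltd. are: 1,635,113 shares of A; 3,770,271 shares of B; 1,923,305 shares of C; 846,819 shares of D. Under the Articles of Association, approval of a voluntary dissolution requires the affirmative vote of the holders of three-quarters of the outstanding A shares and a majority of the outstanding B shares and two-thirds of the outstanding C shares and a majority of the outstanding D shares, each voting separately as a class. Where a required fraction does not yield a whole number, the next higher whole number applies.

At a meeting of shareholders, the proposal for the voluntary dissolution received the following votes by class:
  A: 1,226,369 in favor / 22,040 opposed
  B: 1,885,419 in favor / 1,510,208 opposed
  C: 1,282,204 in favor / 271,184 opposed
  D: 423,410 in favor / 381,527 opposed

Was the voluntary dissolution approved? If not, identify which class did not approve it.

A: 3/4 of 1635113 = 1226334.75, rounded up to 1226335; 1,226,335 required, 1,226,369 in favor — approved.
B: a majority of 3770271 is 1885136; 1,885,136 required, 1,885,419 in favor — approved.
C: 2/3 of 1923305 = 1282203.33, rounded up to 1282204; 1,282,204 required, 1,282,204 in favor — approved.
D: a majority of 846819 is 423410; 423,410 required, 423,410 in favor — approved.

Approved — every class gave the required vote.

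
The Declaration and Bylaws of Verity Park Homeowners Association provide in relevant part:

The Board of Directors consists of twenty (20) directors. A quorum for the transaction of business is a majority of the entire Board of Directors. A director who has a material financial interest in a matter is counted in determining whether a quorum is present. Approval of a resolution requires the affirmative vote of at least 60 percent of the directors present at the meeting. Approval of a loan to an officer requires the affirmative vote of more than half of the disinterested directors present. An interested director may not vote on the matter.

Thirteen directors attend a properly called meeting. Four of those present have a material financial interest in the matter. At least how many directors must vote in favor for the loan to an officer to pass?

The loan to an officer requires a majority of the disinterested directors present (13 − 4 = 9).
A majority of 9 is 5.

5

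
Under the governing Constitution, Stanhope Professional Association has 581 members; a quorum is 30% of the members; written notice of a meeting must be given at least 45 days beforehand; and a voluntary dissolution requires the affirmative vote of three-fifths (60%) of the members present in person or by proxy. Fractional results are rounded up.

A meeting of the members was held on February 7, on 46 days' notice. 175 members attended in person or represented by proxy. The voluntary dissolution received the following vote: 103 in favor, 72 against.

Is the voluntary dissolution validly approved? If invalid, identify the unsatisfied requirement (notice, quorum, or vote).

Invalid — vote requirement not satisfied.

Notice: 46 days given; 45 required. Satisfied.
Quorum: 30% of 581 = 174.30, rounded up to 175; 175 present. Satisfied.
Vote: requires three-fifths of those present (175); 3/5 of 175 = 105, so 105 needed; 103 in favor. Not satisfied.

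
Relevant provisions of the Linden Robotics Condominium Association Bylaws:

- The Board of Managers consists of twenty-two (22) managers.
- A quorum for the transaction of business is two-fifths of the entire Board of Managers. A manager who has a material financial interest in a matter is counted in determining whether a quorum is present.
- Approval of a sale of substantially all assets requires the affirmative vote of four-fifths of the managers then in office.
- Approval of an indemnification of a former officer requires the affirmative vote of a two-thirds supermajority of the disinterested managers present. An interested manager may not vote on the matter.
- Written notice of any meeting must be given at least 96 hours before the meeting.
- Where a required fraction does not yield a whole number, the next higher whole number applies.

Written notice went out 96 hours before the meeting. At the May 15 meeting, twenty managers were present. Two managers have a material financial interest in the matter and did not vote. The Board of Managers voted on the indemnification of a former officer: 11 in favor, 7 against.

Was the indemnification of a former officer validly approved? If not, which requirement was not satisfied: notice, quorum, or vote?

Invalid — vote requirement not satisfied.

Notice: 96 hours given; 96 required (96 ≥ 96). Satisfied.
Quorum: 20 present (interested managers count toward quorum); quorum is 9. Satisfied.
Vote: the indemnification of a former officer requires two-thirds of the disinterested managers present (20 − 2 = 18). 2/3 of 18 = 12, so 12 affirmative votes are needed; 11 voted in favor. Not satisfied.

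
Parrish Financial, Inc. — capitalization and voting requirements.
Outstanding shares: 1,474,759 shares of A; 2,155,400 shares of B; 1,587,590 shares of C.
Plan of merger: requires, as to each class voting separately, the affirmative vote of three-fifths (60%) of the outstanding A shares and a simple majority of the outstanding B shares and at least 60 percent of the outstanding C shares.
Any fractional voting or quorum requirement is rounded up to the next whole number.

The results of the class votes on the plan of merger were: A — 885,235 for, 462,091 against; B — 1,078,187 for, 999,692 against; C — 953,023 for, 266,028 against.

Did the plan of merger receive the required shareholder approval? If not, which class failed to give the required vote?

Approved — every class gave the required vote.

A: 3/5 of 1474759 = 884855.40, rounded up to 884856; 884,856 required, 885,235 in favor — approved.
B: a majority of 2155400 is 1077701; 1,077,701 required, 1,078,187 in favor — approved.
C: 3/5 of 1587590 = 952554; 952,554 required, 953,023 in favor — approved.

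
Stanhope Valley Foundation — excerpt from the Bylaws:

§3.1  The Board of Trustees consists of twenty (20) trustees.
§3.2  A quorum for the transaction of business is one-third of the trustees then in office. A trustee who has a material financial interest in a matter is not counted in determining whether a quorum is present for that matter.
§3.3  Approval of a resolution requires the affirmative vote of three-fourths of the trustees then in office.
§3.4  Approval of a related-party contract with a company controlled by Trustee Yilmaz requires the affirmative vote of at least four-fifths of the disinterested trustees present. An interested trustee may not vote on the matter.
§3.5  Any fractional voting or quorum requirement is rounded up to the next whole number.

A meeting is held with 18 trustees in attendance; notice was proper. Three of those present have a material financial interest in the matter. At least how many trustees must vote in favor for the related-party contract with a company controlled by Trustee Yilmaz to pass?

The related-party contract with a company controlled by Trustee Yilmaz requires four-fifths of the disinterested trustees present (18 − 3 = 15).
4/5 of 15 = 12.

12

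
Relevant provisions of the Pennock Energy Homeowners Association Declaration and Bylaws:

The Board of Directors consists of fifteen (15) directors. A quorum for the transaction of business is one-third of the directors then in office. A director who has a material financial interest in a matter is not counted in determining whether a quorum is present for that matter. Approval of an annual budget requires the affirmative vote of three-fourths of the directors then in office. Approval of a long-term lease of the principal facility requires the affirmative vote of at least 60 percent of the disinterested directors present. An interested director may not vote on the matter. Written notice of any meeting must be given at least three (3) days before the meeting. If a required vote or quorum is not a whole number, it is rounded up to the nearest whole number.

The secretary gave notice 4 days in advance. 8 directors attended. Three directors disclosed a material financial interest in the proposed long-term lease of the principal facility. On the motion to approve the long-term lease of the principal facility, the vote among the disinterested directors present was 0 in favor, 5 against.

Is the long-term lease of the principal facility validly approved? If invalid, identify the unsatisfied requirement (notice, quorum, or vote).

Notice: 4 days given; 3 required (4 ≥ 3). Satisfied.
Quorum: 8 present, but the 3 interested directors do not count, leaving 5. Quorum is 5. Satisfied.
Vote: the long-term lease of the principal facility requires three-fifths of the disinterested directors present (8 − 3 = 5). 3/5 of 5 = 3, so 3 affirmative votes are needed; 0 voted in favor. Not satisfied.

Invalid — vote requirement not satisfied.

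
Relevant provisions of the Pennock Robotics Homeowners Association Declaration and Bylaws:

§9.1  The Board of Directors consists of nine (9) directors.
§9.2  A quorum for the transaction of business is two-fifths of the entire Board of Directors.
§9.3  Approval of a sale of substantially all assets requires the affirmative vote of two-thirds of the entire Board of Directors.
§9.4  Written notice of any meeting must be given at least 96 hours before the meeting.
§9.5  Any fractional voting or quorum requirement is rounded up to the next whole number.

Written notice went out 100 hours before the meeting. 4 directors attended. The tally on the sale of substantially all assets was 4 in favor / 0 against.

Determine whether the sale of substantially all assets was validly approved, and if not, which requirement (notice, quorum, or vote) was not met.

Invalid — vote requirement not satisfied.

Notice: 100 hours given; 96 required (100 ≥ 96). Satisfied.
Quorum: 4 present; quorum is 4. Satisfied.
Vote: the sale of substantially all assets requires two-thirds of the entire Board of Directors (9). 2/3 of 9 = 6, so 6 affirmative votes are needed; 4 voted in favor. Not satisfied.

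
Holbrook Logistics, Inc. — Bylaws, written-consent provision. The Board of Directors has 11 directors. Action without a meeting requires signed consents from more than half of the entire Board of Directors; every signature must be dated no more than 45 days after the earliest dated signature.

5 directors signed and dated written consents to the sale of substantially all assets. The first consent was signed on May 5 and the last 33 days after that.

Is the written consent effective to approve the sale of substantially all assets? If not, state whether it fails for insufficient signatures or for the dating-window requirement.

Not effective — insufficient signatures.

Signatures required: more than half of 11 — a majority of 11 is 6, so 6 needed; 5 signed. Insufficient.
Dating window: the latest signature is 33 days after the earliest; the limit is 45 days. Within the window.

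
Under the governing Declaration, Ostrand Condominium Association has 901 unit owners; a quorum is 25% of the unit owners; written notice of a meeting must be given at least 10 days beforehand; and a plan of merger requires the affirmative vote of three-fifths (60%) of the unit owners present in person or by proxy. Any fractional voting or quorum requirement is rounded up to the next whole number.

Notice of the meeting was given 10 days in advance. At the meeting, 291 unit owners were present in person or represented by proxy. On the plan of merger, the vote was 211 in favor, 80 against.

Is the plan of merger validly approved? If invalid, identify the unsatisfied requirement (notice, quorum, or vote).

Notice: 10 days given; 10 required. Satisfied.
Quorum: 25% of 901 = 225.25, rounded up to 226; 291 present. Satisfied.
Vote: requires three-fifths of those present (291); 3/5 of 291 = 174.60, rounded up to 175, so 175 needed; 211 in favor. Satisfied.

Valid — all requirements satisfied.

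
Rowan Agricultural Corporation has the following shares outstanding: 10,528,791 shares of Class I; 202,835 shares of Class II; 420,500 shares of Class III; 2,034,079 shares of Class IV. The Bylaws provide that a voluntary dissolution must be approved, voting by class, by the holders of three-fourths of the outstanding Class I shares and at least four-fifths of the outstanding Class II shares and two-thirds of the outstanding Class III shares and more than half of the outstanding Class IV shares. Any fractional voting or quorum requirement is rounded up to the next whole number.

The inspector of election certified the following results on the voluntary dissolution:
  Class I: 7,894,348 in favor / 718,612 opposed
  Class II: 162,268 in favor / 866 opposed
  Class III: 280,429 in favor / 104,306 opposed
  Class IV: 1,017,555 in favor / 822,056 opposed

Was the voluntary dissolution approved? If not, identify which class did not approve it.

Class I: 3/4 of 10528791 = 7896593.25, rounded up to 7896594; 7,896,594 required, 7,894,348 in favor — not approved.
Class II: 4/5 of 202835 = 162268; 162,268 required, 162,268 in favor — approved.
Class III: 2/3 of 420500 = 280333.33, rounded up to 280334; 280,334 required, 280,429 in favor — approved.
Class IV: a majority of 2034079 is 1017040; 1,017,040 required, 1,017,555 in favor — approved.

Not approved — the Class I shares did not give the required vote.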